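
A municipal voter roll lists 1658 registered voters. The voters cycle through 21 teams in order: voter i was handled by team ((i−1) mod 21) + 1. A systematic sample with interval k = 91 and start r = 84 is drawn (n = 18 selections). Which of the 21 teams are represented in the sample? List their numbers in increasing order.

Consecutive selections differ by k = 91, so their team numbers differ by 91 mod 21 = 7.
gcd(91, 21) = 7, so the sample visits 21/7 = 3 distinct residues mod 21.
Start 84 is team 21; the teams hit are 7, 14, 21.

7, 14, 21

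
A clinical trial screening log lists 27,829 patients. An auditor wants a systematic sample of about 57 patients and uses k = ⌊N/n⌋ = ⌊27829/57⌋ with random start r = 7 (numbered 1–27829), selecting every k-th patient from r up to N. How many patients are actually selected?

k = ⌊27829/57⌋ = 488
Achieved size = ⌊(27829 − 7)/488⌋ + 1 = ⌊27822/488⌋ + 1 = 57 + 1 = 58
(last selection: 7 + 57×488 = 27823 ≤ 27829; next would be 28311 > 27829)

58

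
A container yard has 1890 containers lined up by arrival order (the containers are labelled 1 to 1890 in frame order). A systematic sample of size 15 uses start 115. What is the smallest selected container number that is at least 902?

997

k = 1890/15 = 126
Steps past start: ⌈(902 − 115)/126⌉ = ⌈787/126⌉ = 7
Selected container: 115 + 7×126 = 997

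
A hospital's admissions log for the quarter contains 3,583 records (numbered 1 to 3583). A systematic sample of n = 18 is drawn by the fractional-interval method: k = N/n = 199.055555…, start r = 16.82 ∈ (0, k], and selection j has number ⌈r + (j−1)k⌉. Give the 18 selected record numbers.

17, 216, 415, 614, 814, 1013, 1212, 1411, 1610, 1809, 2008, 2207, 2406, 2605, 2804, 3003, 3202, 3401

j=1: r + 0k = 16.82 → ⌈·⌉ = 17
j=2: r + 1k = 215.875555… → ⌈·⌉ = 216
j=3: r + 2k = 414.931111… → ⌈·⌉ = 415
j=4: r + 3k = 613.986666… → ⌈·⌉ = 614
j=5: r + 4k = 813.042222… → ⌈·⌉ = 814
j=6: r + 5k = 1012.097777… → ⌈·⌉ = 1013
j=7: r + 6k = 1211.153333… → ⌈·⌉ = 1212
j=8: r + 7k = 1410.208888… → ⌈·⌉ = 1411
j=9: r + 8k = 1609.264444… → ⌈·⌉ = 1610
j=10: r + 9k = 1808.32 → ⌈·⌉ = 1809
j=11: r + 10k = 2007.375555… → ⌈·⌉ = 2008
j=12: r + 11k = 2206.431111… → ⌈·⌉ = 2207
j=13: r + 12k = 2405.486666… → ⌈·⌉ = 2406
j=14: r + 13k = 2604.542222… → ⌈·⌉ = 2605
j=15: r + 14k = 2803.597777… → ⌈·⌉ = 2804
j=16: r + 15k = 3002.653333… → ⌈·⌉ = 3003
j=17: r + 16k = 3201.708888… → ⌈·⌉ = 3202
j=18: r + 17k = 3400.764444… → ⌈·⌉ = 3401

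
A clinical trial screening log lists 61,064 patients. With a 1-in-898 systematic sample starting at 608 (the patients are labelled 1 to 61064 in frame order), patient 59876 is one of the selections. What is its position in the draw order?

k = 898
position = (59876 − 608)/898 + 1 = 59268/898 + 1 = 66 + 1 = 67

67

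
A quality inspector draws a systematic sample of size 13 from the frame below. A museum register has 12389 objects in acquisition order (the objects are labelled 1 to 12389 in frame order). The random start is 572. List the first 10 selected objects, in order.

k = N/n = 12389/13 = 953
object 1: 572
object 2: 572 + 953 = 1525
object 3: 1525 + 953 = 2478
object 4: 2478 + 953 = 3431
object 5: 3431 + 953 = 4384
object 6: 4384 + 953 = 5337
object 7: 5337 + 953 = 6290
object 8: 6290 + 953 = 7243
object 9: 7243 + 953 = 8196
object 10: 8196 + 953 = 9149

572, 1525, 2478, 3431, 4384, 5337, 6290, 7243, 8196, 9149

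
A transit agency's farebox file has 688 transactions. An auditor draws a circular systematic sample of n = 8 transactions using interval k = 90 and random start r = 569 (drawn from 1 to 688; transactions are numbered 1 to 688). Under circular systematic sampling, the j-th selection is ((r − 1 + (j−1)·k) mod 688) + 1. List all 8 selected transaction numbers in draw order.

569, 659, 61, 151, 241, 331, 421, 511

Selection 1: 569
Selection 2: 569 + 90 = 659
Selection 3: 659 + 90 = 749 → 749 − 688 = 61
Selection 4: 61 + 90 = 151
Selection 5: 151 + 90 = 241
Selection 6: 241 + 90 = 331
Selection 7: 331 + 90 = 421
Selection 8: 421 + 90 = 511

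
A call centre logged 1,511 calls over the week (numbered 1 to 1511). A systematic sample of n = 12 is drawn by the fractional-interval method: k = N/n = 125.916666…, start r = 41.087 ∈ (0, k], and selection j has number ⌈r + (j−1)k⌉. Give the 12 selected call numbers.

j=1: r + 0k = 41.087 → ⌈·⌉ = 42
j=2: r + 1k = 167.003666… → ⌈·⌉ = 168
j=3: r + 2k = 292.920333… → ⌈·⌉ = 293
j=4: r + 3k = 418.837 → ⌈·⌉ = 419
j=5: r + 4k = 544.753666… → ⌈·⌉ = 545
j=6: r + 5k = 670.670333… → ⌈·⌉ = 671
j=7: r + 6k = 796.587 → ⌈·⌉ = 797
j=8: r + 7k = 922.503666… → ⌈·⌉ = 923
j=9: r + 8k = 1048.420333… → ⌈·⌉ = 1049
j=10: r + 9k = 1174.337 → ⌈·⌉ = 1175
j=11: r + 10k = 1300.253666… → ⌈·⌉ = 1301
j=12: r + 11k = 1426.170333… → ⌈·⌉ = 1427

42, 168, 293, 419, 545, 671, 797, 923, 1049, 1175, 1301, 1427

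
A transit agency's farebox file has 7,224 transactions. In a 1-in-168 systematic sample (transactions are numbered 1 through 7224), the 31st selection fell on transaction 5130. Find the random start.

k = 168
r = 5130 − (31−1)×168 = 5130 − 5040 = 90

90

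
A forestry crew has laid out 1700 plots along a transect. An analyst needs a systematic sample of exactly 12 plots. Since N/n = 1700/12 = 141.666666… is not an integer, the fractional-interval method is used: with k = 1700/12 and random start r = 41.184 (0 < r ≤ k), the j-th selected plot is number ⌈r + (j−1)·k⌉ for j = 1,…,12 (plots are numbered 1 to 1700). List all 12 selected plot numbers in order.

j=1: r + 0k = 41.184 → ⌈·⌉ = 42
j=2: r + 1k = 182.850666… → ⌈·⌉ = 183
j=3: r + 2k = 324.517333… → ⌈·⌉ = 325
j=4: r + 3k = 466.184 → ⌈·⌉ = 467
j=5: r + 4k = 607.850666… → ⌈·⌉ = 608
j=6: r + 5k = 749.517333… → ⌈·⌉ = 750
j=7: r + 6k = 891.184 → ⌈·⌉ = 892
j=8: r + 7k = 1032.850666… → ⌈·⌉ = 1033
j=9: r + 8k = 1174.517333… → ⌈·⌉ = 1175
j=10: r + 9k = 1316.184 → ⌈·⌉ = 1317
j=11: r + 10k = 1457.850666… → ⌈·⌉ = 1458
j=12: r + 11k = 1599.517333… → ⌈·⌉ = 1600

42, 183, 325, 467, 608, 750, 892, 1033, 1175, 1317, 1458, 1600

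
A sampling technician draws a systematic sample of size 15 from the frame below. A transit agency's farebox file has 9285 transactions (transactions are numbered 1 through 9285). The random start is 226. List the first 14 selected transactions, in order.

226, 845, 1464, 2083, 2702, 3321, 3940, 4559, 5178, 5797, 6416, 7035, 7654, 8273

k = N/n = 9285/15 = 619
transaction 1: 226
transaction 2: 226 + 619 = 845
transaction 3: 845 + 619 = 1464
transaction 4: 1464 + 619 = 2083
transaction 5: 2083 + 619 = 2702
transaction 6: 2702 + 619 = 3321
transaction 7: 3321 + 619 = 3940
transaction 8: 3940 + 619 = 4559
transaction 9: 4559 + 619 = 5178
transaction 10: 5178 + 619 = 5797
transaction 11: 5797 + 619 = 6416
transaction 12: 6416 + 619 = 7035
transaction 13: 7035 + 619 = 7654
transaction 14: 7654 + 619 = 8273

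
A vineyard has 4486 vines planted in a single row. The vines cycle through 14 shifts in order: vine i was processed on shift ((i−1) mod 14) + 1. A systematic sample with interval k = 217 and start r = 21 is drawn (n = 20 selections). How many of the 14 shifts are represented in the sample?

2

Consecutive selections differ by k = 217, so their shift numbers differ by 217 mod 14 = 7.
gcd(217, 14) = 7, so the sample visits 14/7 = 2 distinct residues mod 14.
Start 21 is shift 7; the shifts hit are 7, 14.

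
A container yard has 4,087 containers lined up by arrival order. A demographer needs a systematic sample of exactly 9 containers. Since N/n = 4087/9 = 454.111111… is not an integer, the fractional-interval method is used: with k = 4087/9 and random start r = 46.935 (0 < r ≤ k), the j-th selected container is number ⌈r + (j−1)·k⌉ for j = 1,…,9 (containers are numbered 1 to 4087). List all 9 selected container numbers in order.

47, 502, 956, 1410, 1864, 2318, 2772, 3226, 3680

j=1: r + 0k = 46.935 → ⌈·⌉ = 47
j=2: r + 1k = 501.046111… → ⌈·⌉ = 502
j=3: r + 2k = 955.157222… → ⌈·⌉ = 956
j=4: r + 3k = 1409.268333… → ⌈·⌉ = 1410
j=5: r + 4k = 1863.379444… → ⌈·⌉ = 1864
j=6: r + 5k = 2317.490555… → ⌈·⌉ = 2318
j=7: r + 6k = 2771.601666… → ⌈·⌉ = 2772
j=8: r + 7k = 3225.712777… → ⌈·⌉ = 3226
j=9: r + 8k = 3679.823888… → ⌈·⌉ = 3680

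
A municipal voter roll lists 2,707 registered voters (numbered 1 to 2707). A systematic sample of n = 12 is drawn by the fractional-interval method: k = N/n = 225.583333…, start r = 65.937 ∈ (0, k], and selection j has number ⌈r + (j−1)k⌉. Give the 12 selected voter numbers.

66, 292, 518, 743, 969, 1194, 1420, 1646, 1871, 2097, 2322, 2548

j=1: r + 0k = 65.937 → ⌈·⌉ = 66
j=2: r + 1k = 291.520333… → ⌈·⌉ = 292
j=3: r + 2k = 517.103666… → ⌈·⌉ = 518
j=4: r + 3k = 742.687 → ⌈·⌉ = 743
j=5: r + 4k = 968.270333… → ⌈·⌉ = 969
j=6: r + 5k = 1193.853666… → ⌈·⌉ = 1194
j=7: r + 6k = 1419.437 → ⌈·⌉ = 1420
j=8: r + 7k = 1645.020333… → ⌈·⌉ = 1646
j=9: r + 8k = 1870.603666… → ⌈·⌉ = 1871
j=10: r + 9k = 2096.187 → ⌈·⌉ = 2097
j=11: r + 10k = 2321.770333… → ⌈·⌉ = 2322
j=12: r + 11k = 2547.353666… → ⌈·⌉ = 2548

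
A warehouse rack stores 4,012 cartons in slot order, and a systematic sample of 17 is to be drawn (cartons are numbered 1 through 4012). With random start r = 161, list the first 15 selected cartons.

k = N/n = 4012/17 = 236
carton 1: 161
carton 2: 161 + 236 = 397
carton 3: 397 + 236 = 633
carton 4: 633 + 236 = 869
carton 5: 869 + 236 = 1105
carton 6: 1105 + 236 = 1341
carton 7: 1341 + 236 = 1577
carton 8: 1577 + 236 = 1813
carton 9: 1813 + 236 = 2049
carton 10: 2049 + 236 = 2285
carton 11: 2285 + 236 = 2521
carton 12: 2521 + 236 = 2757
carton 13: 2757 + 236 = 2993
carton 14: 2993 + 236 = 3229
carton 15: 3229 + 236 = 3465

161, 397, 633, 869, 1105, 1341, 1577, 1813, 2049, 2285, 2521, 2757, 2993, 3229, 3465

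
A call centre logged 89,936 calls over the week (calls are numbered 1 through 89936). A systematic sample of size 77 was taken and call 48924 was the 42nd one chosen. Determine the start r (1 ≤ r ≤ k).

1036

k = 89936/77 = 1168
r = 48924 − (42−1)×1168 = 48924 − 47888 = 1036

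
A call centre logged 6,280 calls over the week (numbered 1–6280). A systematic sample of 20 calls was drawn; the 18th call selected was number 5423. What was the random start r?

k = 6280/20 = 314
r = 5423 − (18−1)×314 = 5423 − 5338 = 85

85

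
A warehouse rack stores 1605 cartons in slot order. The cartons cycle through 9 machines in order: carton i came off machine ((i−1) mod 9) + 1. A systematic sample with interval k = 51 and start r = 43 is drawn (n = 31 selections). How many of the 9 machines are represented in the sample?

Consecutive selections differ by k = 51, so their machine numbers differ by 51 mod 9 = 6.
gcd(51, 9) = 3, so the sample visits 9/3 = 3 distinct residues mod 9.
Start 43 is machine 7; the machines hit are 1, 4, 7.

3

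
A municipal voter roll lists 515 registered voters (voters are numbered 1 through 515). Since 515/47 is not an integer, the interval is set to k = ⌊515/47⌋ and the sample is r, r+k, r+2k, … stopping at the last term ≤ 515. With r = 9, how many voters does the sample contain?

51

k = ⌊515/47⌋ = 10
Achieved size = ⌊(515 − 9)/10⌋ + 1 = ⌊506/10⌋ + 1 = 50 + 1 = 51
(last selection: 9 + 50×10 = 509 ≤ 515; next would be 519 > 515)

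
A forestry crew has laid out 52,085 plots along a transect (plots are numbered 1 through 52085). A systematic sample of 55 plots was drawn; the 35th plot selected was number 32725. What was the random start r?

k = 52085/55 = 947
r = 32725 − (35−1)×947 = 32725 − 32198 = 527

527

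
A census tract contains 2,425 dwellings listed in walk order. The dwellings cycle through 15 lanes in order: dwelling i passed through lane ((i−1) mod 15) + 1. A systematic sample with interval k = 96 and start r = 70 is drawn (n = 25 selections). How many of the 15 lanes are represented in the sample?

5

Consecutive selections differ by k = 96, so their lane numbers differ by 96 mod 15 = 6.
gcd(96, 15) = 3, so the sample visits 15/3 = 5 distinct residues mod 15.
Start 70 is lane 10; the lanes hit are 1, 4, 7, 10, 13.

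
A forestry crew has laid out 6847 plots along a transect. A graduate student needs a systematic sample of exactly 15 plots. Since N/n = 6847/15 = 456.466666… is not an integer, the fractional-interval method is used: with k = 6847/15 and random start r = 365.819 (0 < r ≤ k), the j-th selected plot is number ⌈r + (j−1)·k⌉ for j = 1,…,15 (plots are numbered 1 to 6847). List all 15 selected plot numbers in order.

j=1: r + 0k = 365.819 → ⌈·⌉ = 366
j=2: r + 1k = 822.285666… → ⌈·⌉ = 823
j=3: r + 2k = 1278.752333… → ⌈·⌉ = 1279
j=4: r + 3k = 1735.219 → ⌈·⌉ = 1736
j=5: r + 4k = 2191.685666… → ⌈·⌉ = 2192
j=6: r + 5k = 2648.152333… → ⌈·⌉ = 2649
j=7: r + 6k = 3104.619 → ⌈·⌉ = 3105
j=8: r + 7k = 3561.085666… → ⌈·⌉ = 3562
j=9: r + 8k = 4017.552333… → ⌈·⌉ = 4018
j=10: r + 9k = 4474.019 → ⌈·⌉ = 4475
j=11: r + 10k = 4930.485666… → ⌈·⌉ = 4931
j=12: r + 11k = 5386.952333… → ⌈·⌉ = 5387
j=13: r + 12k = 5843.419 → ⌈·⌉ = 5844
j=14: r + 13k = 6299.885666… → ⌈·⌉ = 6300
j=15: r + 14k = 6756.352333… → ⌈·⌉ = 6757

366, 823, 1279, 1736, 2192, 2649, 3105, 3562, 4018, 4475, 4931, 5387, 5844, 6300, 6757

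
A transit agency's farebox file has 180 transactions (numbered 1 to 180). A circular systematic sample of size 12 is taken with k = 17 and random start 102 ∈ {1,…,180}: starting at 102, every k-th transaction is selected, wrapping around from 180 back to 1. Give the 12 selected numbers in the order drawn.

102, 119, 136, 153, 170, 7, 24, 41, 58, 75, 92, 109

Selection 1: 102
Selection 2: 102 + 17 = 119
Selection 3: 119 + 17 = 136
Selection 4: 136 + 17 = 153
Selection 5: 153 + 17 = 170
Selection 6: 170 + 17 = 187 → 187 − 180 = 7
Selection 7: 7 + 17 = 24
Selection 8: 24 + 17 = 41
Selection 9: 41 + 17 = 58
Selection 10: 58 + 17 = 75
Selection 11: 75 + 17 = 92
Selection 12: 92 + 17 = 109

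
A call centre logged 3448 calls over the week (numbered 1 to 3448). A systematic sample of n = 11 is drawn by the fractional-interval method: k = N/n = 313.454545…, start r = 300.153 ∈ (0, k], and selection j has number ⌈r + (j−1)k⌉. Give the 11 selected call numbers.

301, 614, 928, 1241, 1554, 1868, 2181, 2495, 2808, 3122, 3435

j=1: r + 0k = 300.153 → ⌈·⌉ = 301
j=2: r + 1k = 613.607545… → ⌈·⌉ = 614
j=3: r + 2k = 927.062090… → ⌈·⌉ = 928
j=4: r + 3k = 1240.516636… → ⌈·⌉ = 1241
j=5: r + 4k = 1553.971181… → ⌈·⌉ = 1554
j=6: r + 5k = 1867.425727… → ⌈·⌉ = 1868
j=7: r + 6k = 2180.880272… → ⌈·⌉ = 2181
j=8: r + 7k = 2494.334818… → ⌈·⌉ = 2495
j=9: r + 8k = 2807.789363… → ⌈·⌉ = 2808
j=10: r + 9k = 3121.243909… → ⌈·⌉ = 3122
j=11: r + 10k = 3434.698454… → ⌈·⌉ = 3435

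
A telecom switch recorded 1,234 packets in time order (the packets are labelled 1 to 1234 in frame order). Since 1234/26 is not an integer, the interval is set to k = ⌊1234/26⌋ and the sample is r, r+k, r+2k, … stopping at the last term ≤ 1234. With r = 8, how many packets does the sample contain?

k = ⌊1234/26⌋ = 47
Achieved size = ⌊(1234 − 8)/47⌋ + 1 = ⌊1226/47⌋ + 1 = 26 + 1 = 27
(last selection: 8 + 26×47 = 1230 ≤ 1234; next would be 1277 > 1234)

27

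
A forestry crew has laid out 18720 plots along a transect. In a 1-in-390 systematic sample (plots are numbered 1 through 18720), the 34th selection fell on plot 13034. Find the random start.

k = 390
r = 13034 − (34−1)×390 = 13034 − 12870 = 164

164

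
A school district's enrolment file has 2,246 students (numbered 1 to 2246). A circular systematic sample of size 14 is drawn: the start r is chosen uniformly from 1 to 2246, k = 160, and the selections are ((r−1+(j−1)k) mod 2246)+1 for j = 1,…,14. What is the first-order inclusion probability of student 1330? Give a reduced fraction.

7/1123

For each position j, as r ranges over 1…2246 the j-th selection hits every student exactly once, so student 1330 is selected for exactly 14 of the 2246 starts.
Inclusion probability = 14/2246 = 7/1123.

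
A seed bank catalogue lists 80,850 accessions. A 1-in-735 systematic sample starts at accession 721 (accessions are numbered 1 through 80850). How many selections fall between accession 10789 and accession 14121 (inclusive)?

k = 735
First selection ≥ 10789: 721 + ⌈(10789−721)/735⌉·735 = 721 + 14×735 = 11011
Last selection ≤ 14121: 721 + ⌊(14121−721)/735⌋·735 = 721 + 18×735 = 13951
Count = 18 − 14 + 1 = 5

5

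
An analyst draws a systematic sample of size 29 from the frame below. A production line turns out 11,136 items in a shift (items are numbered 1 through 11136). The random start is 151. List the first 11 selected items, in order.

k = N/n = 11136/29 = 384
item 1: 151
item 2: 151 + 384 = 535
item 3: 535 + 384 = 919
item 4: 919 + 384 = 1303
item 5: 1303 + 384 = 1687
item 6: 1687 + 384 = 2071
item 7: 2071 + 384 = 2455
item 8: 2455 + 384 = 2839
item 9: 2839 + 384 = 3223
item 10: 3223 + 384 = 3607
item 11: 3607 + 384 = 3991

151, 535, 919, 1303, 1687, 2071, 2455, 2839, 3223, 3607, 3991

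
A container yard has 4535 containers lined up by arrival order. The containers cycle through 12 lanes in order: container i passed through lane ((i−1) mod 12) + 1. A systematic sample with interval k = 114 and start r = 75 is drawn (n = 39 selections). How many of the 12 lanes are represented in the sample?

Consecutive selections differ by k = 114, so their lane numbers differ by 114 mod 12 = 6.
gcd(114, 12) = 6, so the sample visits 12/6 = 2 distinct residues mod 12.
Start 75 is lane 3; the lanes hit are 3, 9.

2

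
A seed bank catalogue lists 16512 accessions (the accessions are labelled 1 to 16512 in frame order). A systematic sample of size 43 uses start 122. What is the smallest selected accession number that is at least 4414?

4730

k = 16512/43 = 384
Steps past start: ⌈(4414 − 122)/384⌉ = ⌈4292/384⌉ = 12
Selected accession: 122 + 12×384 = 4730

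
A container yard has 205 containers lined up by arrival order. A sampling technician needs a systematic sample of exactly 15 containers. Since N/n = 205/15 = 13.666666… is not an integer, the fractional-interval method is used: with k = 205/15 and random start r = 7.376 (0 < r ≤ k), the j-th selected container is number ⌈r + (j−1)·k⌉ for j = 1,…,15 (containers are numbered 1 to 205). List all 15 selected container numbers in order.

8, 22, 35, 49, 63, 76, 90, 104, 117, 131, 145, 158, 172, 186, 199

j=1: r + 0k = 7.376 → ⌈·⌉ = 8
j=2: r + 1k = 21.042666… → ⌈·⌉ = 22
j=3: r + 2k = 34.709333… → ⌈·⌉ = 35
j=4: r + 3k = 48.376 → ⌈·⌉ = 49
j=5: r + 4k = 62.042666… → ⌈·⌉ = 63
j=6: r + 5k = 75.709333… → ⌈·⌉ = 76
j=7: r + 6k = 89.376 → ⌈·⌉ = 90
j=8: r + 7k = 103.042666… → ⌈·⌉ = 104
j=9: r + 8k = 116.709333… → ⌈·⌉ = 117
j=10: r + 9k = 130.376 → ⌈·⌉ = 131
j=11: r + 10k = 144.042666… → ⌈·⌉ = 145
j=12: r + 11k = 157.709333… → ⌈·⌉ = 158
j=13: r + 12k = 171.376 → ⌈·⌉ = 172
j=14: r + 13k = 185.042666… → ⌈·⌉ = 186
j=15: r + 14k = 198.709333… → ⌈·⌉ = 199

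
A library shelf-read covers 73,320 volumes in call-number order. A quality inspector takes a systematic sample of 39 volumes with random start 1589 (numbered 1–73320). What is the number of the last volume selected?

73029

k = 73320/39 = 1880
39th selection = r + (39−1)·k = 1589 + 38×1880 = 1589 + 71440 = 73029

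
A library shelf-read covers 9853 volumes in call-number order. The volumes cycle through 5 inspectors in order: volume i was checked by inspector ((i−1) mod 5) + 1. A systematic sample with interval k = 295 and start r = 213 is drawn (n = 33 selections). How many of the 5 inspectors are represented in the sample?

1

Consecutive selections differ by k = 295, so their inspector numbers differ by 295 mod 5 = 0.
gcd(295, 5) = 5, so the sample visits 5/5 = 1 distinct residues mod 5.
Start 213 is inspector 3; the inspectors hit are 3.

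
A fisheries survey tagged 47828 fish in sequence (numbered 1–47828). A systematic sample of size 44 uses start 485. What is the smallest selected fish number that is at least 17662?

k = 47828/44 = 1087
Steps past start: ⌈(17662 − 485)/1087⌉ = ⌈17177/1087⌉ = 16
Selected fish: 485 + 16×1087 = 17877

17877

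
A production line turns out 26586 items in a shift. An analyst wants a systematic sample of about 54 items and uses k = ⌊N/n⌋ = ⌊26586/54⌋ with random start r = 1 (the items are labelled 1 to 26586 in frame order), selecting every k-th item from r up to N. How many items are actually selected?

k = ⌊26586/54⌋ = 492
Achieved size = ⌊(26586 − 1)/492⌋ + 1 = ⌊26585/492⌋ + 1 = 54 + 1 = 55
(last selection: 1 + 54×492 = 26569 ≤ 26586; next would be 27061 > 26586)

55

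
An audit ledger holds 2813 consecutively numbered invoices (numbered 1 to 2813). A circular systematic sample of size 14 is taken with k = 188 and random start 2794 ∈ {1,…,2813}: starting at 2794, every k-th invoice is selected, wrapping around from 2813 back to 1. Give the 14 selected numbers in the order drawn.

2794, 169, 357, 545, 733, 921, 1109, 1297, 1485, 1673, 1861, 2049, 2237, 2425

Selection 1: 2794
Selection 2: 2794 + 188 = 2982 → 2982 − 2813 = 169
Selection 3: 169 + 188 = 357
Selection 4: 357 + 188 = 545
Selection 5: 545 + 188 = 733
Selection 6: 733 + 188 = 921
Selection 7: 921 + 188 = 1109
Selection 8: 1109 + 188 = 1297
Selection 9: 1297 + 188 = 1485
Selection 10: 1485 + 188 = 1673
Selection 11: 1673 + 188 = 1861
Selection 12: 1861 + 188 = 2049
Selection 13: 2049 + 188 = 2237
Selection 14: 2237 + 188 = 2425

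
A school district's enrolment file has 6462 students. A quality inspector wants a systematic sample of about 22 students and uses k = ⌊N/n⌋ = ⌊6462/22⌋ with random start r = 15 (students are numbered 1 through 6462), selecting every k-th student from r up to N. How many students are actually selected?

k = ⌊6462/22⌋ = 293
Achieved size = ⌊(6462 − 15)/293⌋ + 1 = ⌊6447/293⌋ + 1 = 22 + 1 = 23
(last selection: 15 + 22×293 = 6461 ≤ 6462; next would be 6754 > 6462)

23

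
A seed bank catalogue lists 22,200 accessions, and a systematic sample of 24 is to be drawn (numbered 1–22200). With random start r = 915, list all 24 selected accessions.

k = N/n = 22200/24 = 925
accession 1: 915
accession 2: 915 + 925 = 1840
accession 3: 1840 + 925 = 2765
accession 4: 2765 + 925 = 3690
accession 5: 3690 + 925 = 4615
accession 6: 4615 + 925 = 5540
accession 7: 5540 + 925 = 6465
accession 8: 6465 + 925 = 7390
accession 9: 7390 + 925 = 8315
accession 10: 8315 + 925 = 9240
accession 11: 9240 + 925 = 10165
accession 12: 10165 + 925 = 11090
accession 13: 11090 + 925 = 12015
accession 14: 12015 + 925 = 12940
accession 15: 12940 + 925 = 13865
accession 16: 13865 + 925 = 14790
accession 17: 14790 + 925 = 15715
accession 18: 15715 + 925 = 16640
accession 19: 16640 + 925 = 17565
accession 20: 17565 + 925 = 18490
accession 21: 18490 + 925 = 19415
accession 22: 19415 + 925 = 20340
accession 23: 20340 + 925 = 21265
accession 24: 21265 + 925 = 22190

915, 1840, 2765, 3690, 4615, 5540, 6465, 7390, 8315, 9240, 10165, 11090, 12015, 12940, 13865, 14790, 15715, 16640, 17565, 18490, 19415, 20340, 21265, 22190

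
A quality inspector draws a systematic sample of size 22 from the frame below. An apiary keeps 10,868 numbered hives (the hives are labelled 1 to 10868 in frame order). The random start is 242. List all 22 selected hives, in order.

k = N/n = 10868/22 = 494
hive 1: 242
hive 2: 242 + 494 = 736
hive 3: 736 + 494 = 1230
hive 4: 1230 + 494 = 1724
hive 5: 1724 + 494 = 2218
hive 6: 2218 + 494 = 2712
hive 7: 2712 + 494 = 3206
hive 8: 3206 + 494 = 3700
hive 9: 3700 + 494 = 4194
hive 10: 4194 + 494 = 4688
hive 11: 4688 + 494 = 5182
hive 12: 5182 + 494 = 5676
hive 13: 5676 + 494 = 6170
hive 14: 6170 + 494 = 6664
hive 15: 6664 + 494 = 7158
hive 16: 7158 + 494 = 7652
hive 17: 7652 + 494 = 8146
hive 18: 8146 + 494 = 8640
hive 19: 8640 + 494 = 9134
hive 20: 9134 + 494 = 9628
hive 21: 9628 + 494 = 10122
hive 22: 10122 + 494 = 10616

242, 736, 1230, 1724, 2218, 2712, 3206, 3700, 4194, 4688, 5182, 5676, 6170, 6664, 7158, 7652, 8146, 8640, 9134, 9628, 10122, 10616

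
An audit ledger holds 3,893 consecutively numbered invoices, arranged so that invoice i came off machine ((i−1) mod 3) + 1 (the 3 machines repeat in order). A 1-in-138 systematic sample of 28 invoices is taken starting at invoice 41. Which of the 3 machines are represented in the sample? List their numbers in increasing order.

Consecutive selections differ by k = 138, so their machine numbers differ by 138 mod 3 = 0.
gcd(138, 3) = 3, so the sample visits 3/3 = 1 distinct residues mod 3.
Start 41 is machine 2; the machines hit are 2.

2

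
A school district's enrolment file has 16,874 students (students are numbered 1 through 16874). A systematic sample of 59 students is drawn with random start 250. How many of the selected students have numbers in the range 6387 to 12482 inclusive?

21

k = 16874/59 = 286
First selection ≥ 6387: 250 + ⌈(6387−250)/286⌉·286 = 250 + 22×286 = 6542
Last selection ≤ 12482: 250 + ⌊(12482−250)/286⌋·286 = 250 + 42×286 = 12262
Count = 42 − 22 + 1 = 21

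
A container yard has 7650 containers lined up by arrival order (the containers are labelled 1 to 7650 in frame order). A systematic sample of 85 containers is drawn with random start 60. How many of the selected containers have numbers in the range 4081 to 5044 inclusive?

k = 7650/85 = 90
First selection ≥ 4081: 60 + ⌈(4081−60)/90⌉·90 = 60 + 45×90 = 4110
Last selection ≤ 5044: 60 + ⌊(5044−60)/90⌋·90 = 60 + 55×90 = 5010
Count = 55 − 45 + 1 = 11

11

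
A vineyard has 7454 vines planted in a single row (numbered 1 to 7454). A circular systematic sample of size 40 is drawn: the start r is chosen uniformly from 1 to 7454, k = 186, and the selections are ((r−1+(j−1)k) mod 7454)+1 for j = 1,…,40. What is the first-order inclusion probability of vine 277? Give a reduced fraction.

For each position j, as r ranges over 1…7454 the j-th selection hits every vine exactly once, so vine 277 is selected for exactly 40 of the 7454 starts.
Inclusion probability = 40/7454 = 20/3727.

20/3727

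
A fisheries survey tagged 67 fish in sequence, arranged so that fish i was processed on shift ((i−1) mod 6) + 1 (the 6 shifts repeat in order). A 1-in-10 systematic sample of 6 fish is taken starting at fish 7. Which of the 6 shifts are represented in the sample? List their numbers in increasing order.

Consecutive selections differ by k = 10, so their shift numbers differ by 10 mod 6 = 4.
gcd(10, 6) = 2, so the sample visits 6/2 = 3 distinct residues mod 6.
Start 7 is shift 1; the shifts hit are 1, 3, 5.

1, 3, 5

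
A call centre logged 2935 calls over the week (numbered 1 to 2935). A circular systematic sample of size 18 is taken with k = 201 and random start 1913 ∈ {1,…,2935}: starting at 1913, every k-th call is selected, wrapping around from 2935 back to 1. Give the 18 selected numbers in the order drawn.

1913, 2114, 2315, 2516, 2717, 2918, 184, 385, 586, 787, 988, 1189, 1390, 1591, 1792, 1993, 2194, 2395

Selection 1: 1913
Selection 2: 1913 + 201 = 2114
Selection 3: 2114 + 201 = 2315
Selection 4: 2315 + 201 = 2516
Selection 5: 2516 + 201 = 2717
Selection 6: 2717 + 201 = 2918
Selection 7: 2918 + 201 = 3119 → 3119 − 2935 = 184
Selection 8: 184 + 201 = 385
Selection 9: 385 + 201 = 586
Selection 10: 586 + 201 = 787
Selection 11: 787 + 201 = 988
Selection 12: 988 + 201 = 1189
Selection 13: 1189 + 201 = 1390
Selection 14: 1390 + 201 = 1591
Selection 15: 1591 + 201 = 1792
Selection 16: 1792 + 201 = 1993
Selection 17: 1993 + 201 = 2194
Selection 18: 2194 + 201 = 2395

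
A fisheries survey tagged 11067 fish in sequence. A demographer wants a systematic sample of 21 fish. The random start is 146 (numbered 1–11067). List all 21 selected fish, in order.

k = N/n = 11067/21 = 527
fish 1: 146
fish 2: 146 + 527 = 673
fish 3: 673 + 527 = 1200
fish 4: 1200 + 527 = 1727
fish 5: 1727 + 527 = 2254
fish 6: 2254 + 527 = 2781
fish 7: 2781 + 527 = 3308
fish 8: 3308 + 527 = 3835
fish 9: 3835 + 527 = 4362
fish 10: 4362 + 527 = 4889
fish 11: 4889 + 527 = 5416
fish 12: 5416 + 527 = 5943
fish 13: 5943 + 527 = 6470
fish 14: 6470 + 527 = 6997
fish 15: 6997 + 527 = 7524
fish 16: 7524 + 527 = 8051
fish 17: 8051 + 527 = 8578
fish 18: 8578 + 527 = 9105
fish 19: 9105 + 527 = 9632
fish 20: 9632 + 527 = 10159
fish 21: 10159 + 527 = 10686

146, 673, 1200, 1727, 2254, 2781, 3308, 3835, 4362, 4889, 5416, 5943, 6470, 6997, 7524, 8051, 8578, 9105, 9632, 10159, 10686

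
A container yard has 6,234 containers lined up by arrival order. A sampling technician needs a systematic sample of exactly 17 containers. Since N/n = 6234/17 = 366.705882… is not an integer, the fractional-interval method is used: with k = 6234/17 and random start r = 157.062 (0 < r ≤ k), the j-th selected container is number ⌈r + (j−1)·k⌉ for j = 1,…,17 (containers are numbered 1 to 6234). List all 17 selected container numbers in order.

j=1: r + 0k = 157.062 → ⌈·⌉ = 158
j=2: r + 1k = 523.767882… → ⌈·⌉ = 524
j=3: r + 2k = 890.473764… → ⌈·⌉ = 891
j=4: r + 3k = 1257.179647… → ⌈·⌉ = 1258
j=5: r + 4k = 1623.885529… → ⌈·⌉ = 1624
j=6: r + 5k = 1990.591411… → ⌈·⌉ = 1991
j=7: r + 6k = 2357.297294… → ⌈·⌉ = 2358
j=8: r + 7k = 2724.003176… → ⌈·⌉ = 2725
j=9: r + 8k = 3090.709058… → ⌈·⌉ = 3091
j=10: r + 9k = 3457.414941… → ⌈·⌉ = 3458
j=11: r + 10k = 3824.120823… → ⌈·⌉ = 3825
j=12: r + 11k = 4190.826705… → ⌈·⌉ = 4191
j=13: r + 12k = 4557.532588… → ⌈·⌉ = 4558
j=14: r + 13k = 4924.238470… → ⌈·⌉ = 4925
j=15: r + 14k = 5290.944352… → ⌈·⌉ = 5291
j=16: r + 15k = 5657.650235… → ⌈·⌉ = 5658
j=17: r + 16k = 6024.356117… → ⌈·⌉ = 6025

158, 524, 891, 1258, 1624, 1991, 2358, 2725, 3091, 3458, 3825, 4191, 4558, 4925, 5291, 5658, 6025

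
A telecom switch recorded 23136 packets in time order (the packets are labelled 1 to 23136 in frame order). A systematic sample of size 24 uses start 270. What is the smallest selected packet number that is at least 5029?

k = 23136/24 = 964
Steps past start: ⌈(5029 − 270)/964⌉ = ⌈4759/964⌉ = 5
Selected packet: 270 + 5×964 = 5090

5090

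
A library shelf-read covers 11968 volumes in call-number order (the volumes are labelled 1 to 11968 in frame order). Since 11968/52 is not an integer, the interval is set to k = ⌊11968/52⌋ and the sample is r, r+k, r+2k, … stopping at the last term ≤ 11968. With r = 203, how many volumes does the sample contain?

k = ⌊11968/52⌋ = 230
Achieved size = ⌊(11968 − 203)/230⌋ + 1 = ⌊11765/230⌋ + 1 = 51 + 1 = 52
(last selection: 203 + 51×230 = 11933 ≤ 11968; next would be 12163 > 11968)

52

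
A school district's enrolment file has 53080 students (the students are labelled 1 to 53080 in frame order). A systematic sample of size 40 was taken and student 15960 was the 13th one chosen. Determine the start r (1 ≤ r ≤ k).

k = 53080/40 = 1327
r = 15960 − (13−1)×1327 = 15960 − 15924 = 36

36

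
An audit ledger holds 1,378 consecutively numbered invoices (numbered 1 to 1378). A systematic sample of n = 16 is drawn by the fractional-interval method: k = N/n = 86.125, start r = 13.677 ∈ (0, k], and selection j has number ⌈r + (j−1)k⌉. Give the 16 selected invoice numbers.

14, 100, 186, 273, 359, 445, 531, 617, 703, 789, 875, 962, 1048, 1134, 1220, 1306

j=1: r + 0k = 13.677 → ⌈·⌉ = 14
j=2: r + 1k = 99.802 → ⌈·⌉ = 100
j=3: r + 2k = 185.927 → ⌈·⌉ = 186
j=4: r + 3k = 272.052 → ⌈·⌉ = 273
j=5: r + 4k = 358.177 → ⌈·⌉ = 359
j=6: r + 5k = 444.302 → ⌈·⌉ = 445
j=7: r + 6k = 530.427 → ⌈·⌉ = 531
j=8: r + 7k = 616.552 → ⌈·⌉ = 617
j=9: r + 8k = 702.677 → ⌈·⌉ = 703
j=10: r + 9k = 788.802 → ⌈·⌉ = 789
j=11: r + 10k = 874.927 → ⌈·⌉ = 875
j=12: r + 11k = 961.052 → ⌈·⌉ = 962
j=13: r + 12k = 1047.177 → ⌈·⌉ = 1048
j=14: r + 13k = 1133.302 → ⌈·⌉ = 1134
j=15: r + 14k = 1219.427 → ⌈·⌉ = 1220
j=16: r + 15k = 1305.552 → ⌈·⌉ = 1306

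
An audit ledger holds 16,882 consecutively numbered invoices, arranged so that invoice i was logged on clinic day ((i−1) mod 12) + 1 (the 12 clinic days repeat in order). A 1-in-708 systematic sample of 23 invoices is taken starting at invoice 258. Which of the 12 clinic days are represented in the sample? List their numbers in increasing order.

6

Consecutive selections differ by k = 708, so their clinic day numbers differ by 708 mod 12 = 0.
gcd(708, 12) = 12, so the sample visits 12/12 = 1 distinct residues mod 12.
Start 258 is clinic day 6; the clinic days hit are 6.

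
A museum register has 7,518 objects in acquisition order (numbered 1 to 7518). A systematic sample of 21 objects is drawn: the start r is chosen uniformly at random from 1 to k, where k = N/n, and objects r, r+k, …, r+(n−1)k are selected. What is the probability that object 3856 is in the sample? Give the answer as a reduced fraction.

1/358

k = 7518/21 = 358.
Object 3856 is selected iff r ≡ 3856 (mod 358); exactly one such r in {1,…,358}.
Inclusion probability = 1/358.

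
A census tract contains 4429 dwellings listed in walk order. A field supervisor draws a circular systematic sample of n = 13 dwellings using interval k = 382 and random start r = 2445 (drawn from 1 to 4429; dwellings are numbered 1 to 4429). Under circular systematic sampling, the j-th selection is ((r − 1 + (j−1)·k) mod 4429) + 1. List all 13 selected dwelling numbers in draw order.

2445, 2827, 3209, 3591, 3973, 4355, 308, 690, 1072, 1454, 1836, 2218, 2600

Selection 1: 2445
Selection 2: 2445 + 382 = 2827
Selection 3: 2827 + 382 = 3209
Selection 4: 3209 + 382 = 3591
Selection 5: 3591 + 382 = 3973
Selection 6: 3973 + 382 = 4355
Selection 7: 4355 + 382 = 4737 → 4737 − 4429 = 308
Selection 8: 308 + 382 = 690
Selection 9: 690 + 382 = 1072
Selection 10: 1072 + 382 = 1454
Selection 11: 1454 + 382 = 1836
Selection 12: 1836 + 382 = 2218
Selection 13: 2218 + 382 = 2600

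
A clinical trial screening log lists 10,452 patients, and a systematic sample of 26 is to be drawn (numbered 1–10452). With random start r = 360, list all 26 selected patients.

k = N/n = 10452/26 = 402
patient 1: 360
patient 2: 360 + 402 = 762
patient 3: 762 + 402 = 1164
patient 4: 1164 + 402 = 1566
patient 5: 1566 + 402 = 1968
patient 6: 1968 + 402 = 2370
patient 7: 2370 + 402 = 2772
patient 8: 2772 + 402 = 3174
patient 9: 3174 + 402 = 3576
patient 10: 3576 + 402 = 3978
patient 11: 3978 + 402 = 4380
patient 12: 4380 + 402 = 4782
patient 13: 4782 + 402 = 5184
patient 14: 5184 + 402 = 5586
patient 15: 5586 + 402 = 5988
patient 16: 5988 + 402 = 6390
patient 17: 6390 + 402 = 6792
patient 18: 6792 + 402 = 7194
patient 19: 7194 + 402 = 7596
patient 20: 7596 + 402 = 7998
patient 21: 7998 + 402 = 8400
patient 22: 8400 + 402 = 8802
patient 23: 8802 + 402 = 9204
patient 24: 9204 + 402 = 9606
patient 25: 9606 + 402 = 10008
patient 26: 10008 + 402 = 10410

360, 762, 1164, 1566, 1968, 2370, 2772, 3174, 3576, 3978, 4380, 4782, 5184, 5586, 5988, 6390, 6792, 7194, 7596, 7998, 8400, 8802, 9204, 9606, 10008, 10410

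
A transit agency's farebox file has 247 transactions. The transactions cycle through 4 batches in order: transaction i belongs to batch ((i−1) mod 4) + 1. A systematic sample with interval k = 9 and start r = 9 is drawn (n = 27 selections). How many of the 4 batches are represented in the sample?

4

Consecutive selections differ by k = 9, so their batch numbers differ by 9 mod 4 = 1.
gcd(9, 4) = 1, so the sample visits 4/1 = 4 distinct residues mod 4.
Start 9 is batch 1; the batches hit are 1, 2, 3, 4.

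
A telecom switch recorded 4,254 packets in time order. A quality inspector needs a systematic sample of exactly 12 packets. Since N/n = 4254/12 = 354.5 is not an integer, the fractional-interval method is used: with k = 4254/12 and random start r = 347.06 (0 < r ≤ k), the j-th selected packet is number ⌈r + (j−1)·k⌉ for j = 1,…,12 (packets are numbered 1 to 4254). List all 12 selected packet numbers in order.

348, 702, 1057, 1411, 1766, 2120, 2475, 2829, 3184, 3538, 3893, 4247

j=1: r + 0k = 347.06 → ⌈·⌉ = 348
j=2: r + 1k = 701.56 → ⌈·⌉ = 702
j=3: r + 2k = 1056.06 → ⌈·⌉ = 1057
j=4: r + 3k = 1410.56 → ⌈·⌉ = 1411
j=5: r + 4k = 1765.06 → ⌈·⌉ = 1766
j=6: r + 5k = 2119.56 → ⌈·⌉ = 2120
j=7: r + 6k = 2474.06 → ⌈·⌉ = 2475
j=8: r + 7k = 2828.56 → ⌈·⌉ = 2829
j=9: r + 8k = 3183.06 → ⌈·⌉ = 3184
j=10: r + 9k = 3537.56 → ⌈·⌉ = 3538
j=11: r + 10k = 3892.06 → ⌈·⌉ = 3893
j=12: r + 11k = 4246.56 → ⌈·⌉ = 4247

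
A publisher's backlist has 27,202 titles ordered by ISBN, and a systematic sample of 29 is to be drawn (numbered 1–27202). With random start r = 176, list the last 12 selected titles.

k = N/n = 27202/29 = 938
18th selection = 176 + 17×938 = 16122
19th: 16122 + 938 = 17060
20th: 17060 + 938 = 17998
21st: 17998 + 938 = 18936
22nd: 18936 + 938 = 19874
23rd: 19874 + 938 = 20812
24th: 20812 + 938 = 21750
25th: 21750 + 938 = 22688
26th: 22688 + 938 = 23626
27th: 23626 + 938 = 24564
28th: 24564 + 938 = 25502
29th: 25502 + 938 = 26440

16122, 17060, 17998, 18936, 19874, 20812, 21750, 22688, 23626, 24564, 25502, 26440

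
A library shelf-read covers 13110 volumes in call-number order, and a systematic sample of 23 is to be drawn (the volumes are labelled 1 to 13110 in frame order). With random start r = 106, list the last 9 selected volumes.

k = N/n = 13110/23 = 570
15th selection = 106 + 14×570 = 8086
16th: 8086 + 570 = 8656
17th: 8656 + 570 = 9226
18th: 9226 + 570 = 9796
19th: 9796 + 570 = 10366
20th: 10366 + 570 = 10936
21st: 10936 + 570 = 11506
22nd: 11506 + 570 = 12076
23rd: 12076 + 570 = 12646

8086, 8656, 9226, 9796, 10366, 10936, 11506, 12076, 12646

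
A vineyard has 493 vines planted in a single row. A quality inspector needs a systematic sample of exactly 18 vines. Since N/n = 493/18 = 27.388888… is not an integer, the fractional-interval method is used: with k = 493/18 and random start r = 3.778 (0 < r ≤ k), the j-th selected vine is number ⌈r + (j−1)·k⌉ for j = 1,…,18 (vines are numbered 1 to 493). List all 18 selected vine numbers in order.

j=1: r + 0k = 3.778 → ⌈·⌉ = 4
j=2: r + 1k = 31.166888… → ⌈·⌉ = 32
j=3: r + 2k = 58.555777… → ⌈·⌉ = 59
j=4: r + 3k = 85.944666… → ⌈·⌉ = 86
j=5: r + 4k = 113.333555… → ⌈·⌉ = 114
j=6: r + 5k = 140.722444… → ⌈·⌉ = 141
j=7: r + 6k = 168.111333… → ⌈·⌉ = 169
j=8: r + 7k = 195.500222… → ⌈·⌉ = 196
j=9: r + 8k = 222.889111… → ⌈·⌉ = 223
j=10: r + 9k = 250.278 → ⌈·⌉ = 251
j=11: r + 10k = 277.666888… → ⌈·⌉ = 278
j=12: r + 11k = 305.055777… → ⌈·⌉ = 306
j=13: r + 12k = 332.444666… → ⌈·⌉ = 333
j=14: r + 13k = 359.833555… → ⌈·⌉ = 360
j=15: r + 14k = 387.222444… → ⌈·⌉ = 388
j=16: r + 15k = 414.611333… → ⌈·⌉ = 415
j=17: r + 16k = 442.000222… → ⌈·⌉ = 443
j=18: r + 17k = 469.389111… → ⌈·⌉ = 470

4, 32, 59, 86, 114, 141, 169, 196, 223, 251, 278, 306, 333, 360, 388, 415, 443, 470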